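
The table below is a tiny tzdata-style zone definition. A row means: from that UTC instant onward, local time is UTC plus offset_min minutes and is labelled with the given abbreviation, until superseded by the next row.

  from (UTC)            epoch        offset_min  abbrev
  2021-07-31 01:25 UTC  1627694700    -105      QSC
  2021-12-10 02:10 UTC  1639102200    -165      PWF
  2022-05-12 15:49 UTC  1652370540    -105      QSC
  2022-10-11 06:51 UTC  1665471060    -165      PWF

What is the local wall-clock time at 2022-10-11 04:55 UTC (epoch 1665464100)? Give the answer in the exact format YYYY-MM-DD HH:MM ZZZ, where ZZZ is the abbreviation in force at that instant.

2022-10-11 03:10 QSC

Query: 2022-10-11 04:55 UTC
Rule 3/4 (QSC, -01:45): 2022-05-12 15:49 UTC ≤ query < 2022-10-11 06:51 UTC
4·60 + 55 - 105 = 190 min
190 = 0·1440 + 190; 190 = 3·60 + 10 → 03:10, same day
→ 2022-10-11 03:10 QSC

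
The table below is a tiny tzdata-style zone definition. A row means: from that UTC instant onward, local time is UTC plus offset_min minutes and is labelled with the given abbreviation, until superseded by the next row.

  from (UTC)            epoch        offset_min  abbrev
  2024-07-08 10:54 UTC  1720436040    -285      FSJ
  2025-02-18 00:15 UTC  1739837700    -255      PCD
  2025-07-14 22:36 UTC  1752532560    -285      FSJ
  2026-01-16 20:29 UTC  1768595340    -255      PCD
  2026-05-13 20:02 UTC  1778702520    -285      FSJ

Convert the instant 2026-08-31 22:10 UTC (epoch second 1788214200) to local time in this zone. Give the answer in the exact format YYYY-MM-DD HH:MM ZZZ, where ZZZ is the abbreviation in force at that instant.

2026-08-31 17:25 FSJ

Query: 2026-08-31 22:10 UTC
Rule 5/5 (FSJ, -04:45): 2026-05-13 20:02 UTC ≤ query < +∞
22·60 + 10 - 285 = 1045 min
1045 = 0·1440 + 1045; 1045 = 17·60 + 25 → 17:25, same day
→ 2026-08-31 17:25 FSJ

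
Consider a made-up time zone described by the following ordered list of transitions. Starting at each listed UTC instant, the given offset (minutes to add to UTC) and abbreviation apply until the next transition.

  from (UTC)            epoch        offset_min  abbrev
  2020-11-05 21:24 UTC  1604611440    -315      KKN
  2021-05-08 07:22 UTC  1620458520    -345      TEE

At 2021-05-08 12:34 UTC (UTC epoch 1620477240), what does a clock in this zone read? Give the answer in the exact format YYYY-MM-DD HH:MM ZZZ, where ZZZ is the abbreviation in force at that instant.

Query: 2021-05-08 12:34 UTC
Rule 2/2 (TEE, -05:45): 2021-05-08 07:22 UTC ≤ query < +∞
12·60 + 34 - 345 = 409 min
409 = 0·1440 + 409; 409 = 6·60 + 49 → 06:49, same day
→ 2021-05-08 06:49 TEE

2021-05-08 06:49 TEE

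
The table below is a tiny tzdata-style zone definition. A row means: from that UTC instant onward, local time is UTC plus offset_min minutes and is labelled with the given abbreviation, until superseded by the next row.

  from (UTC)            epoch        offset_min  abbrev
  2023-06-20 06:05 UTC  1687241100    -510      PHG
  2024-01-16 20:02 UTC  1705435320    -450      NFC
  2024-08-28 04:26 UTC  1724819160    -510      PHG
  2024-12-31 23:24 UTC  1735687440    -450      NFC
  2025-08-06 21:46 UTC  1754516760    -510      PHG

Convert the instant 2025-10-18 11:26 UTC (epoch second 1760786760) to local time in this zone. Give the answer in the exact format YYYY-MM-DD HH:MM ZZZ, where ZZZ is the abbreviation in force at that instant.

2025-10-18 02:56 PHG

Query: 2025-10-18 11:26 UTC
Rule 5/5 (PHG, -08:30): 2025-08-06 21:46 UTC ≤ query < +∞
11·60 + 26 - 510 = 176 min
176 = 0·1440 + 176; 176 = 2·60 + 56 → 02:56, same day
→ 2025-10-18 02:56 PHG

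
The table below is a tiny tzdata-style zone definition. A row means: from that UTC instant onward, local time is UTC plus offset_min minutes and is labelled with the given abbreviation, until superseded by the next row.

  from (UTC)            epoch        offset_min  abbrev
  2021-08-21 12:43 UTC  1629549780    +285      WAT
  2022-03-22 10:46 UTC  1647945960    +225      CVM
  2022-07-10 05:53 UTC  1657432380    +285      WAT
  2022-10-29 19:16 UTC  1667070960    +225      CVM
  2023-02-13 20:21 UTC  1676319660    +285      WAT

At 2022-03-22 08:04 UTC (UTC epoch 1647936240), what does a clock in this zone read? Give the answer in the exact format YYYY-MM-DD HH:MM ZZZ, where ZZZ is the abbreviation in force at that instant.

Query: 2022-03-22 08:04 UTC
Rule 1/5 (WAT, +04:45): 2021-08-21 12:43 UTC ≤ query < 2022-03-22 10:46 UTC
8·60 + 4 + 285 = 769 min
769 = 0·1440 + 769; 769 = 12·60 + 49 → 12:49, same day
→ 2022-03-22 12:49 WAT

2022-03-22 12:49 WAT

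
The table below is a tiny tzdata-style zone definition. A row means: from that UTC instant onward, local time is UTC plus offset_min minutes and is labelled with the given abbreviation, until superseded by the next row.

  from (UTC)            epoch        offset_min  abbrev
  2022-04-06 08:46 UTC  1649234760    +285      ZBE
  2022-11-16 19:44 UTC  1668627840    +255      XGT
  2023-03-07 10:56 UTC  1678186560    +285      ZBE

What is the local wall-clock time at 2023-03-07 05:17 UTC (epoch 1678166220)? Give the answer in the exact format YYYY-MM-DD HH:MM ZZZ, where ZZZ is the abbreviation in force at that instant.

Query: 2023-03-07 05:17 UTC
Rule 2/3 (XGT, +04:15): 2022-11-16 19:44 UTC ≤ query < 2023-03-07 10:56 UTC
5·60 + 17 + 255 = 572 min
572 = 0·1440 + 572; 572 = 9·60 + 32 → 09:32, same day
→ 2023-03-07 09:32 XGT

2023-03-07 09:32 XGT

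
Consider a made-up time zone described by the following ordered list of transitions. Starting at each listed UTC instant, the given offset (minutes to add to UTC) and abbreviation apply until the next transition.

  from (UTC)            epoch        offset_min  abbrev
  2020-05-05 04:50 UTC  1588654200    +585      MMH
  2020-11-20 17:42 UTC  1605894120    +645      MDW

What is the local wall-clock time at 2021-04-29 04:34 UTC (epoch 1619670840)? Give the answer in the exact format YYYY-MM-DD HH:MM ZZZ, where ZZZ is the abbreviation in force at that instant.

2021-04-29 15:19 MDW

Query: 2021-04-29 04:34 UTC
Rule 2/2 (MDW, +10:45): 2020-11-20 17:42 UTC ≤ query < +∞
4·60 + 34 + 645 = 919 min
919 = 0·1440 + 919; 919 = 15·60 + 19 → 15:19, same day
→ 2021-04-29 15:19 MDW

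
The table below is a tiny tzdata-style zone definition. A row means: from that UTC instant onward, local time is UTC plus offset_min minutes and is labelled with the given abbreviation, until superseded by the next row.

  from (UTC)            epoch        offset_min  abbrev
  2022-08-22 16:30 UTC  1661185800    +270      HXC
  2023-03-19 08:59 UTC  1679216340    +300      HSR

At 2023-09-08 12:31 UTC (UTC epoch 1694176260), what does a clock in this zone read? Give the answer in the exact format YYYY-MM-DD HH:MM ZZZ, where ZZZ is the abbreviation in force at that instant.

2023-09-08 17:31 HSR

Query: 2023-09-08 12:31 UTC
Rule 2/2 (HSR, +05:00): 2023-03-19 08:59 UTC ≤ query < +∞
12·60 + 31 + 300 = 1051 min
1051 = 0·1440 + 1051; 1051 = 17·60 + 31 → 17:31, same day
→ 2023-09-08 17:31 HSR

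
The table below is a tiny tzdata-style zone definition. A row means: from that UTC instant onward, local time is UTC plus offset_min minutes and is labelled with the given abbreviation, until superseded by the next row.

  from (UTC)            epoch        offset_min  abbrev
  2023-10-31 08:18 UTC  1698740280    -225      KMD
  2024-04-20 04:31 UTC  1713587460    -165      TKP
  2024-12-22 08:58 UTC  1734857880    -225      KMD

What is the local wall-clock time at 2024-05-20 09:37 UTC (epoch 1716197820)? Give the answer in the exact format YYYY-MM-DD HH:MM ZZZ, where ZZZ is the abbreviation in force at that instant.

Query: 2024-05-20 09:37 UTC
Rule 2/3 (TKP, -02:45): 2024-04-20 04:31 UTC ≤ query < 2024-12-22 08:58 UTC
9·60 + 37 - 165 = 412 min
412 = 0·1440 + 412; 412 = 6·60 + 52 → 06:52, same day
→ 2024-05-20 06:52 TKP

2024-05-20 06:52 TKP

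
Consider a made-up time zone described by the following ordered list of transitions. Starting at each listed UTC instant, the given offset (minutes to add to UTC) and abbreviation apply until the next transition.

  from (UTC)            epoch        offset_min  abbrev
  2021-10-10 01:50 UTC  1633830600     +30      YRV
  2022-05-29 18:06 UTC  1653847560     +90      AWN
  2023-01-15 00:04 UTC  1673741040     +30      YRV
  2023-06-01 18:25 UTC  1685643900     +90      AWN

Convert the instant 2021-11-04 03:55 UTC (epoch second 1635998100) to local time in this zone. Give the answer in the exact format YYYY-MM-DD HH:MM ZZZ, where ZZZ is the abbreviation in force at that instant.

Query: 2021-11-04 03:55 UTC
Rule 1/4 (YRV, +00:30): 2021-10-10 01:50 UTC ≤ query < 2022-05-29 18:06 UTC
3·60 + 55 + 30 = 265 min
265 = 0·1440 + 265; 265 = 4·60 + 25 → 04:25, same day
→ 2021-11-04 04:25 YRV

2021-11-04 04:25 YRV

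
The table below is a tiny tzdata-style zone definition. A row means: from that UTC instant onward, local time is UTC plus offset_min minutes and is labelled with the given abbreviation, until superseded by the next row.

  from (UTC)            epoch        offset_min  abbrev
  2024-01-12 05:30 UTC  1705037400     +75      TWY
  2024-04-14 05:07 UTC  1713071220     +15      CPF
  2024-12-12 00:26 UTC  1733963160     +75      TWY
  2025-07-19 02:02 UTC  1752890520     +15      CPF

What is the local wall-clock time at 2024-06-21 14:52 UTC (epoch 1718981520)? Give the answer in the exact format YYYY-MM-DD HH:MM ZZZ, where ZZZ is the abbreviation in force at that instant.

Query: 2024-06-21 14:52 UTC
Rule 2/4 (CPF, +00:15): 2024-04-14 05:07 UTC ≤ query < 2024-12-12 00:26 UTC
14·60 + 52 + 15 = 907 min
907 = 0·1440 + 907; 907 = 15·60 + 7 → 15:07, same day
→ 2024-06-21 15:07 CPF

2024-06-21 15:07 CPF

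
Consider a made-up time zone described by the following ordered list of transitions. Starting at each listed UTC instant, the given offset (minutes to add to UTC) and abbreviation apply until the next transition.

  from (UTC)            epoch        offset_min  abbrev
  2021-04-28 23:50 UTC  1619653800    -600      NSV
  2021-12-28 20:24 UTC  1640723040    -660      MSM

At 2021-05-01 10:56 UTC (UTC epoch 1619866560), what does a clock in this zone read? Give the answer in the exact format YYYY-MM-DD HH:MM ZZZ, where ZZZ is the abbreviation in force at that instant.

Query: 2021-05-01 10:56 UTC
Rule 1/2 (NSV, -10:00): 2021-04-28 23:50 UTC ≤ query < 2021-12-28 20:24 UTC
10·60 + 56 - 600 = 56 min
56 = 0·1440 + 56; 56 = 0·60 + 56 → 00:56, same day
→ 2021-05-01 00:56 NSV

2021-05-01 00:56 NSV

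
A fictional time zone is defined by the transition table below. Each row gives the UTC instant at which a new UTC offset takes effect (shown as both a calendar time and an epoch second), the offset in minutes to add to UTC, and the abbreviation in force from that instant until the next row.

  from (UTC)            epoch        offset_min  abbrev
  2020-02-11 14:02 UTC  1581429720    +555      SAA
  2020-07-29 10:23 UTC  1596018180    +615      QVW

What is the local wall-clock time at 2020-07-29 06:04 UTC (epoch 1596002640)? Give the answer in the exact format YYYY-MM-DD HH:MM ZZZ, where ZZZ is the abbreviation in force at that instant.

Query: 2020-07-29 06:04 UTC
Rule 1/2 (SAA, +09:15): 2020-02-11 14:02 UTC ≤ query < 2020-07-29 10:23 UTC
6·60 + 4 + 555 = 919 min
919 = 0·1440 + 919; 919 = 15·60 + 19 → 15:19, same day
→ 2020-07-29 15:19 SAA

2020-07-29 15:19 SAA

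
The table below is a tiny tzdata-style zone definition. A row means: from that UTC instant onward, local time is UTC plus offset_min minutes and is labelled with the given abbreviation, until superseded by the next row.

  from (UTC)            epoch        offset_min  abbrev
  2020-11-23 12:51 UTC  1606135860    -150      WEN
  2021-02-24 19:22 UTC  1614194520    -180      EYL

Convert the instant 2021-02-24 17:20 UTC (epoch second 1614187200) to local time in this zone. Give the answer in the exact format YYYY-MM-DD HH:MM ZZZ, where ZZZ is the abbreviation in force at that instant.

Query: 2021-02-24 17:20 UTC
Rule 1/2 (WEN, -02:30): 2020-11-23 12:51 UTC ≤ query < 2021-02-24 19:22 UTC
17·60 + 20 - 150 = 890 min
890 = 0·1440 + 890; 890 = 14·60 + 50 → 14:50, same day
→ 2021-02-24 14:50 WEN

2021-02-24 14:50 WEN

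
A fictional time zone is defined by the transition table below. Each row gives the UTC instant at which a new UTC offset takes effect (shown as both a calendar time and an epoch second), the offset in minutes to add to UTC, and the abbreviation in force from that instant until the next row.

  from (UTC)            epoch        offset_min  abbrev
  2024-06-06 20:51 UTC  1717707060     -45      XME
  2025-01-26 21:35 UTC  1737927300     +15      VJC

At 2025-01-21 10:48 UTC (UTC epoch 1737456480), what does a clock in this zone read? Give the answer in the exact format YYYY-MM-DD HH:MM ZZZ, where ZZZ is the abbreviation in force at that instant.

2025-01-21 10:03 XME

Query: 2025-01-21 10:48 UTC
Rule 1/2 (XME, -00:45): 2024-06-06 20:51 UTC ≤ query < 2025-01-26 21:35 UTC
10·60 + 48 - 45 = 603 min
603 = 0·1440 + 603; 603 = 10·60 + 3 → 10:03, same day
→ 2025-01-21 10:03 XME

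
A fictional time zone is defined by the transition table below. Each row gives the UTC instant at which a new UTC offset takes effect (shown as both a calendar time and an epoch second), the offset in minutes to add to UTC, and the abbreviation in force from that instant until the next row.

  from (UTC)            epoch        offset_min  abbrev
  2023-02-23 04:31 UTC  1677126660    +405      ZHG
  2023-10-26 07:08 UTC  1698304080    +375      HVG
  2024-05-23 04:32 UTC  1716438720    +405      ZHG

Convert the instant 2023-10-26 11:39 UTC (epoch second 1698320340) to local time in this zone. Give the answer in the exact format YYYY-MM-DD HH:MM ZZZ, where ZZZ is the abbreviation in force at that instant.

2023-10-26 17:54 HVG

Query: 2023-10-26 11:39 UTC
Rule 2/3 (HVG, +06:15): 2023-10-26 07:08 UTC ≤ query < 2024-05-23 04:32 UTC
11·60 + 39 + 375 = 1074 min
1074 = 0·1440 + 1074; 1074 = 17·60 + 54 → 17:54, same day
→ 2023-10-26 17:54 HVG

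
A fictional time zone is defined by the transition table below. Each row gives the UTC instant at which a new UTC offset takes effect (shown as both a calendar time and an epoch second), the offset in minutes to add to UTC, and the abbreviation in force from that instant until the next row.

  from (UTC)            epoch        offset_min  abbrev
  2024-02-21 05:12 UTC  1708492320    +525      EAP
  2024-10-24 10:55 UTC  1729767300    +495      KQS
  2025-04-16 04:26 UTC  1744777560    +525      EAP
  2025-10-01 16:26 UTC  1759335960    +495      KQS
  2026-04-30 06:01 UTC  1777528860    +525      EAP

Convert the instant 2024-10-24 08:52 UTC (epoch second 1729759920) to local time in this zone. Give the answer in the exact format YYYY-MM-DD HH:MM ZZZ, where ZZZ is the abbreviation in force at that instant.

2024-10-24 17:37 EAP

Query: 2024-10-24 08:52 UTC
Rule 1/5 (EAP, +08:45): 2024-02-21 05:12 UTC ≤ query < 2024-10-24 10:55 UTC
8·60 + 52 + 525 = 1057 min
1057 = 0·1440 + 1057; 1057 = 17·60 + 37 → 17:37, same day
→ 2024-10-24 17:37 EAP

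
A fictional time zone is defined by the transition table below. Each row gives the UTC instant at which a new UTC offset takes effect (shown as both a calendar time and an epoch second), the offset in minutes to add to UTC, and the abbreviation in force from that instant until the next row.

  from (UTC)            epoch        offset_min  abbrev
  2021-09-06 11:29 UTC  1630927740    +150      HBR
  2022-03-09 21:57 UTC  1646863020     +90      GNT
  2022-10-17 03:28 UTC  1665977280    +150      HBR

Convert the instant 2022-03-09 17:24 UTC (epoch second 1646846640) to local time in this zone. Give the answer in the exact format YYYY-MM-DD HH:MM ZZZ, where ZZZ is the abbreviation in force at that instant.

2022-03-09 19:54 HBR

Query: 2022-03-09 17:24 UTC
Rule 1/3 (HBR, +02:30): 2021-09-06 11:29 UTC ≤ query < 2022-03-09 21:57 UTC
17·60 + 24 + 150 = 1194 min
1194 = 0·1440 + 1194; 1194 = 19·60 + 54 → 19:54, same day
→ 2022-03-09 19:54 HBR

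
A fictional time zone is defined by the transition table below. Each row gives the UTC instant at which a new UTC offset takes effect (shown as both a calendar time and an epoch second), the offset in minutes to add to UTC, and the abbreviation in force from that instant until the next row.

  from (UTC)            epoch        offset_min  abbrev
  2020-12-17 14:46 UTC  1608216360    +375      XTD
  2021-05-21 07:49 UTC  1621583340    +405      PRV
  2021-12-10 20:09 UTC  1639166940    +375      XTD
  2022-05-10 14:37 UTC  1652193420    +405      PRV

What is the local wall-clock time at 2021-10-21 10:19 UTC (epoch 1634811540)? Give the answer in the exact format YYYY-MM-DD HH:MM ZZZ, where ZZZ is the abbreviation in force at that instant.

2021-10-21 17:04 PRV

Query: 2021-10-21 10:19 UTC
Rule 2/4 (PRV, +06:45): 2021-05-21 07:49 UTC ≤ query < 2021-12-10 20:09 UTC
10·60 + 19 + 405 = 1024 min
1024 = 0·1440 + 1024; 1024 = 17·60 + 4 → 17:04, same day
→ 2021-10-21 17:04 PRV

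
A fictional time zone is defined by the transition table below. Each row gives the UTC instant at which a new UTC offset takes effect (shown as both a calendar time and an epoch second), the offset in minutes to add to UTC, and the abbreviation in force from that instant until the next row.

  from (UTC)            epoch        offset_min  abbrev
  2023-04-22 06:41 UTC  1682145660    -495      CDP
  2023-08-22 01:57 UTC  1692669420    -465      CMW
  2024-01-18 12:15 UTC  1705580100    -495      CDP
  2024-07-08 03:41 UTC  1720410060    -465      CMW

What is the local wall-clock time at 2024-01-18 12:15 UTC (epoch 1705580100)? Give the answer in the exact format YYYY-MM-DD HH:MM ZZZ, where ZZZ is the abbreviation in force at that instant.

Query: 2024-01-18 12:15 UTC
Rule 3/4 (CDP, -08:15): 2024-01-18 12:15 UTC ≤ query < 2024-07-08 03:41 UTC
12·60 + 15 - 495 = 240 min
240 = 0·1440 + 240; 240 = 4·60 + 0 → 04:00, same day
→ 2024-01-18 04:00 CDP

2024-01-18 04:00 CDP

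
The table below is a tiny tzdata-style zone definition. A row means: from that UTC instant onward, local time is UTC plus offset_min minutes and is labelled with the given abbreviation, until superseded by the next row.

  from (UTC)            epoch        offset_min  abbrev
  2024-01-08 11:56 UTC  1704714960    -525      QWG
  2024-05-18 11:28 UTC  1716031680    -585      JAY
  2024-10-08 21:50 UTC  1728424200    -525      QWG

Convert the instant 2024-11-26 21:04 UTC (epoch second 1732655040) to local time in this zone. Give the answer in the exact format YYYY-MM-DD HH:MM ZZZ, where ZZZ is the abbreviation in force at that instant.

2024-11-26 12:19 QWG

Query: 2024-11-26 21:04 UTC
Rule 3/3 (QWG, -08:45): 2024-10-08 21:50 UTC ≤ query < +∞
21·60 + 4 - 525 = 739 min
739 = 0·1440 + 739; 739 = 12·60 + 19 → 12:19, same day
→ 2024-11-26 12:19 QWG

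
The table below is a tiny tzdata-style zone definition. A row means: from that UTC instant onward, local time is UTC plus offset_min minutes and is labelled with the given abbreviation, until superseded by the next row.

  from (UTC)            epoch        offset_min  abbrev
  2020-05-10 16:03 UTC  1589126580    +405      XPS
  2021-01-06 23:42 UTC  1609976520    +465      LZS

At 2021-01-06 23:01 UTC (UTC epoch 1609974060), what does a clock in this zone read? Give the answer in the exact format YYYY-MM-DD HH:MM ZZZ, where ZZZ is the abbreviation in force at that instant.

2021-01-07 05:46 XPS

Query: 2021-01-06 23:01 UTC
Rule 1/2 (XPS, +06:45): 2020-05-10 16:03 UTC ≤ query < 2021-01-06 23:42 UTC
23·60 + 1 + 405 = 1786 min
1786 = 1·1440 + 346; 346 = 5·60 + 46 → 05:46, 2021-01-06 + 1 day = 2021-01-07
→ 2021-01-07 05:46 XPS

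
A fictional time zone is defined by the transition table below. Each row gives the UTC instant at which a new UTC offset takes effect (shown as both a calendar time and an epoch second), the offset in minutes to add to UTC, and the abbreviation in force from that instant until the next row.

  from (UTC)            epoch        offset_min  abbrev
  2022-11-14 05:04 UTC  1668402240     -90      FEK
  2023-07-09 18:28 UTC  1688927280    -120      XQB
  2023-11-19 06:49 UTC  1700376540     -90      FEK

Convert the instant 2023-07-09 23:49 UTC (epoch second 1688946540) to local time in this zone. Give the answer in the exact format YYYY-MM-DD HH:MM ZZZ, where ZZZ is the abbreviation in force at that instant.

Query: 2023-07-09 23:49 UTC
Rule 2/3 (XQB, -02:00): 2023-07-09 18:28 UTC ≤ query < 2023-11-19 06:49 UTC
23·60 + 49 - 120 = 1309 min
1309 = 0·1440 + 1309; 1309 = 21·60 + 49 → 21:49, same day
→ 2023-07-09 21:49 XQB

2023-07-09 21:49 XQB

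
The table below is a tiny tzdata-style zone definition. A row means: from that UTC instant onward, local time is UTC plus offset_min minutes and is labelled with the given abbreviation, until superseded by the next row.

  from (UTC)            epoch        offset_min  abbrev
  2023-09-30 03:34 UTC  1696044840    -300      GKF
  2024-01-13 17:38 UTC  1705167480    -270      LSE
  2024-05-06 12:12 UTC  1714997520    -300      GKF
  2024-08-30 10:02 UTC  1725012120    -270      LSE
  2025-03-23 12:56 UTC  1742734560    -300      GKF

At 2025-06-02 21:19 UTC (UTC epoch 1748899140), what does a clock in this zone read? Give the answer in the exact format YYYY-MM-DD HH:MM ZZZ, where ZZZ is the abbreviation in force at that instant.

2025-06-02 16:19 GKF

Query: 2025-06-02 21:19 UTC
Rule 5/5 (GKF, -05:00): 2025-03-23 12:56 UTC ≤ query < +∞
21·60 + 19 - 300 = 979 min
979 = 0·1440 + 979; 979 = 16·60 + 19 → 16:19, same day
→ 2025-06-02 16:19 GKF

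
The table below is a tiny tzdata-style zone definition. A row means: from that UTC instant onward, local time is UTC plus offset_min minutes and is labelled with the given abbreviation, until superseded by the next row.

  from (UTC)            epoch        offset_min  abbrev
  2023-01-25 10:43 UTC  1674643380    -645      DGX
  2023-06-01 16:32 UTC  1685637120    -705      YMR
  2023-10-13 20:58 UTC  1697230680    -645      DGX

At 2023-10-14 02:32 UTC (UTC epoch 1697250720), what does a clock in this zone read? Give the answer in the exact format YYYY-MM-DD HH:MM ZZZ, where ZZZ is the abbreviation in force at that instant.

2023-10-13 15:47 DGX

Query: 2023-10-14 02:32 UTC
Rule 3/3 (DGX, -10:45): 2023-10-13 20:58 UTC ≤ query < +∞
2·60 + 32 - 645 = -493 min
-493 = -1·1440 + 947; 947 = 15·60 + 47 → 15:47, 2023-10-14 - 1 day = 2023-10-13
→ 2023-10-13 15:47 DGX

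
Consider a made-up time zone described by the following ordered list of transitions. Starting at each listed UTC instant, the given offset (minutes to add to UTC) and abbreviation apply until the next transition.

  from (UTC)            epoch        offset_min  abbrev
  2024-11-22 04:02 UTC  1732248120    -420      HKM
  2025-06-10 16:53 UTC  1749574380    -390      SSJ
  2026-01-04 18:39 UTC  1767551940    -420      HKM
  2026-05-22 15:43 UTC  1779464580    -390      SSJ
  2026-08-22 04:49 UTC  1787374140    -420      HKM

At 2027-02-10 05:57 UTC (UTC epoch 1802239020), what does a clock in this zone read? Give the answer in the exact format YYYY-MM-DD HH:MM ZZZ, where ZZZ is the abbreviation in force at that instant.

Query: 2027-02-10 05:57 UTC
Rule 5/5 (HKM, -07:00): 2026-08-22 04:49 UTC ≤ query < +∞
5·60 + 57 - 420 = -63 min
-63 = -1·1440 + 1377; 1377 = 22·60 + 57 → 22:57, 2027-02-10 - 1 day = 2027-02-09
→ 2027-02-09 22:57 HKM

2027-02-09 22:57 HKM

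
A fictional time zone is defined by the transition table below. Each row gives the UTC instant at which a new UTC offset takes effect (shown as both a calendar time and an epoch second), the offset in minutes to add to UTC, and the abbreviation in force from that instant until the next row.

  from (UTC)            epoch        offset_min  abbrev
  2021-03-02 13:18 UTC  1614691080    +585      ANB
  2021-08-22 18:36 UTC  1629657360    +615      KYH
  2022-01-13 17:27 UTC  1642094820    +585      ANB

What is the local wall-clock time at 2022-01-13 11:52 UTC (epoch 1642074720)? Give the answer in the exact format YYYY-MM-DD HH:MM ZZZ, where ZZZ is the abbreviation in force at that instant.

Query: 2022-01-13 11:52 UTC
Rule 2/3 (KYH, +10:15): 2021-08-22 18:36 UTC ≤ query < 2022-01-13 17:27 UTC
11·60 + 52 + 615 = 1327 min
1327 = 0·1440 + 1327; 1327 = 22·60 + 7 → 22:07, same day
→ 2022-01-13 22:07 KYH

2022-01-13 22:07 KYH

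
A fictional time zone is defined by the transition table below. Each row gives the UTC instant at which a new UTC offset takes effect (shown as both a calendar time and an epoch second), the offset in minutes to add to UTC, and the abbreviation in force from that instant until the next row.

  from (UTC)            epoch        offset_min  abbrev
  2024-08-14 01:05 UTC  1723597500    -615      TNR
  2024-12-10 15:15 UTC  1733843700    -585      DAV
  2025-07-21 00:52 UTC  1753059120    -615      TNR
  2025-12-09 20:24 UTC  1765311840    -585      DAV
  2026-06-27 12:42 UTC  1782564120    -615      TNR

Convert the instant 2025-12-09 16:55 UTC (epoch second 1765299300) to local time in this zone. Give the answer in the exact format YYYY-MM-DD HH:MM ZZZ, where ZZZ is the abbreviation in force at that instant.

2025-12-09 06:40 TNR

Query: 2025-12-09 16:55 UTC
Rule 3/5 (TNR, -10:15): 2025-07-21 00:52 UTC ≤ query < 2025-12-09 20:24 UTC
16·60 + 55 - 615 = 400 min
400 = 0·1440 + 400; 400 = 6·60 + 40 → 06:40, same day
→ 2025-12-09 06:40 TNR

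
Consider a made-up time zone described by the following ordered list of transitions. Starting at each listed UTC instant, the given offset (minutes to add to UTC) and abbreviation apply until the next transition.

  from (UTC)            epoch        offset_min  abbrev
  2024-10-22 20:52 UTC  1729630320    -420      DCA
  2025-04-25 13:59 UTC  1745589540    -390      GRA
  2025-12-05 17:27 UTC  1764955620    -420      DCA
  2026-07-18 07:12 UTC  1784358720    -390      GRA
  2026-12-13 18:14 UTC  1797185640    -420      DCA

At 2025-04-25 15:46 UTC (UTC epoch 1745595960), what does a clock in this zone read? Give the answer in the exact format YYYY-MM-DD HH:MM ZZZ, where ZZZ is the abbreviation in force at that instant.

Query: 2025-04-25 15:46 UTC
Rule 2/5 (GRA, -06:30): 2025-04-25 13:59 UTC ≤ query < 2025-12-05 17:27 UTC
15·60 + 46 - 390 = 556 min
556 = 0·1440 + 556; 556 = 9·60 + 16 → 09:16, same day
→ 2025-04-25 09:16 GRA

2025-04-25 09:16 GRA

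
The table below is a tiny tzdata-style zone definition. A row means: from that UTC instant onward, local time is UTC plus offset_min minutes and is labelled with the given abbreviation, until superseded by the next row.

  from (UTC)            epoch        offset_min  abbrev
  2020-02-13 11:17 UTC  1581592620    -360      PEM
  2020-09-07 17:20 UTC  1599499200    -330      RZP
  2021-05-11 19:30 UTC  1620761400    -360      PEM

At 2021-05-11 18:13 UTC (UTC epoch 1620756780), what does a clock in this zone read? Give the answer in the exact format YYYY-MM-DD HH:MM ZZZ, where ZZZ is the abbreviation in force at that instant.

2021-05-11 12:43 RZP

Query: 2021-05-11 18:13 UTC
Rule 2/3 (RZP, -05:30): 2020-09-07 17:20 UTC ≤ query < 2021-05-11 19:30 UTC
18·60 + 13 - 330 = 763 min
763 = 0·1440 + 763; 763 = 12·60 + 43 → 12:43, same day
→ 2021-05-11 12:43 RZP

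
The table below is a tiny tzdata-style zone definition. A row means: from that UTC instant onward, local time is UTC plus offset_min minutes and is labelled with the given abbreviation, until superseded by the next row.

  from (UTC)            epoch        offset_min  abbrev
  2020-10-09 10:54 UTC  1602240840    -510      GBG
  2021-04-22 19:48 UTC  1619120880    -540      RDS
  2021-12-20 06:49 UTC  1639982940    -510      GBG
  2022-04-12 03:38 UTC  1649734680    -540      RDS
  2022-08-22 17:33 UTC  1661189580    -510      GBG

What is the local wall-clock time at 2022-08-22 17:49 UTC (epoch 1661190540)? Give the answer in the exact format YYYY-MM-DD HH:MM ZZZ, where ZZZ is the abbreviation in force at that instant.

Query: 2022-08-22 17:49 UTC
Rule 5/5 (GBG, -08:30): 2022-08-22 17:33 UTC ≤ query < +∞
17·60 + 49 - 510 = 559 min
559 = 0·1440 + 559; 559 = 9·60 + 19 → 09:19, same day
→ 2022-08-22 09:19 GBG

2022-08-22 09:19 GBG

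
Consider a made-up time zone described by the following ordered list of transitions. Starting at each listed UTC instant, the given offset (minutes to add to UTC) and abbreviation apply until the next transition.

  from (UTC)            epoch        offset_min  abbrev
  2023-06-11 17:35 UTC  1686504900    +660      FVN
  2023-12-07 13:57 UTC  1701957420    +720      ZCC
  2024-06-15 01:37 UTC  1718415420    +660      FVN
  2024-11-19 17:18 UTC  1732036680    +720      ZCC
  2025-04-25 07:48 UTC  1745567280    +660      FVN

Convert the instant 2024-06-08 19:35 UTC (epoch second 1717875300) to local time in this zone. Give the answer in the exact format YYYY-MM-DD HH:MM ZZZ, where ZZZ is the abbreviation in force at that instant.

2024-06-09 07:35 ZCC

Query: 2024-06-08 19:35 UTC
Rule 2/5 (ZCC, +12:00): 2023-12-07 13:57 UTC ≤ query < 2024-06-15 01:37 UTC
19·60 + 35 + 720 = 1895 min
1895 = 1·1440 + 455; 455 = 7·60 + 35 → 07:35, 2024-06-08 + 1 day = 2024-06-09
→ 2024-06-09 07:35 ZCC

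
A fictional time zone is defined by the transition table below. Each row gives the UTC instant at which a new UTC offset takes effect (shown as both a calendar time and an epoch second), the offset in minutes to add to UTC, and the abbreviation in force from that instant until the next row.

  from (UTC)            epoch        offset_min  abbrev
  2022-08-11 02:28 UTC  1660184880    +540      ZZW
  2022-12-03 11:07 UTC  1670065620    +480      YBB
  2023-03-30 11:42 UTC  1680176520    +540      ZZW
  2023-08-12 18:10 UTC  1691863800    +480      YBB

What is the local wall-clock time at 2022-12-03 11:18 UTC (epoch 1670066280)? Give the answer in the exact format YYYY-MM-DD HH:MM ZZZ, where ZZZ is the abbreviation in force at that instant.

2022-12-03 19:18 YBB

Query: 2022-12-03 11:18 UTC
Rule 2/4 (YBB, +08:00): 2022-12-03 11:07 UTC ≤ query < 2023-03-30 11:42 UTC
11·60 + 18 + 480 = 1158 min
1158 = 0·1440 + 1158; 1158 = 19·60 + 18 → 19:18, same day
→ 2022-12-03 19:18 YBB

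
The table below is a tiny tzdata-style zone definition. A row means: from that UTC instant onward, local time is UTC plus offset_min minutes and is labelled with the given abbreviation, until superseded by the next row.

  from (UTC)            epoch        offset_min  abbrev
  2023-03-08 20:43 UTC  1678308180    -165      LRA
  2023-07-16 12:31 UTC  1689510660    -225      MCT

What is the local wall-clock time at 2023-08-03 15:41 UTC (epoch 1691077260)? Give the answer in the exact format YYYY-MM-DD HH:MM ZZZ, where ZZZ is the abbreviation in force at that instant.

2023-08-03 11:56 MCT

Query: 2023-08-03 15:41 UTC
Rule 2/2 (MCT, -03:45): 2023-07-16 12:31 UTC ≤ query < +∞
15·60 + 41 - 225 = 716 min
716 = 0·1440 + 716; 716 = 11·60 + 56 → 11:56, same day
→ 2023-08-03 11:56 MCT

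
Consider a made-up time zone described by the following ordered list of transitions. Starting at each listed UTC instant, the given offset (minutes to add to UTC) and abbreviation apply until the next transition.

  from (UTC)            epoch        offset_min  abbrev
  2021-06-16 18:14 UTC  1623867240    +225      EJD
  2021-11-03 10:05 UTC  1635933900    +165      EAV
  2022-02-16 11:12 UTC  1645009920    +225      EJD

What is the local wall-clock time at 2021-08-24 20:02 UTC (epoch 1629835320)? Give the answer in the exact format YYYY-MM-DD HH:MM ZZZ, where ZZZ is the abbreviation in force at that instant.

2021-08-24 23:47 EJD

Query: 2021-08-24 20:02 UTC
Rule 1/3 (EJD, +03:45): 2021-06-16 18:14 UTC ≤ query < 2021-11-03 10:05 UTC
20·60 + 2 + 225 = 1427 min
1427 = 0·1440 + 1427; 1427 = 23·60 + 47 → 23:47, same day
→ 2021-08-24 23:47 EJD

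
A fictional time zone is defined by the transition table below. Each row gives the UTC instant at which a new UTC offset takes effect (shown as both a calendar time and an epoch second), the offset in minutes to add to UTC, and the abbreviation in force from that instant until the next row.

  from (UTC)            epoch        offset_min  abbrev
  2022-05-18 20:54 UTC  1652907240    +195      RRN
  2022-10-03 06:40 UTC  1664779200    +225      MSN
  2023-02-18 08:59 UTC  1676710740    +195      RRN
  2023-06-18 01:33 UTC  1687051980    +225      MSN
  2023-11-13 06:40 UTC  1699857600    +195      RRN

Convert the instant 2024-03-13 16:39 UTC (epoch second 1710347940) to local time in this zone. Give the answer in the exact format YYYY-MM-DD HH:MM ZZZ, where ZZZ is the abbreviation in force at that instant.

2024-03-13 19:54 RRN

Query: 2024-03-13 16:39 UTC
Rule 5/5 (RRN, +03:15): 2023-11-13 06:40 UTC ≤ query < +∞
16·60 + 39 + 195 = 1194 min
1194 = 0·1440 + 1194; 1194 = 19·60 + 54 → 19:54, same day
→ 2024-03-13 19:54 RRN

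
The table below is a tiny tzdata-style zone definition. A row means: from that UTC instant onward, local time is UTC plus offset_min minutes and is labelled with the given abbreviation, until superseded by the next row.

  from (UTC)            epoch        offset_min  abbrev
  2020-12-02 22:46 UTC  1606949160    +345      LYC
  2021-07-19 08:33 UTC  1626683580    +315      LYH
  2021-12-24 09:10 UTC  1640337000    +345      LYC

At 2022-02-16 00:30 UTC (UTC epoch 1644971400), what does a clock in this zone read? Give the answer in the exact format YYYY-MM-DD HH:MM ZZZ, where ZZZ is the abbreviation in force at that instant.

Query: 2022-02-16 00:30 UTC
Rule 3/3 (LYC, +05:45): 2021-12-24 09:10 UTC ≤ query < +∞
0·60 + 30 + 345 = 375 min
375 = 0·1440 + 375; 375 = 6·60 + 15 → 06:15, same day
→ 2022-02-16 06:15 LYC

2022-02-16 06:15 LYC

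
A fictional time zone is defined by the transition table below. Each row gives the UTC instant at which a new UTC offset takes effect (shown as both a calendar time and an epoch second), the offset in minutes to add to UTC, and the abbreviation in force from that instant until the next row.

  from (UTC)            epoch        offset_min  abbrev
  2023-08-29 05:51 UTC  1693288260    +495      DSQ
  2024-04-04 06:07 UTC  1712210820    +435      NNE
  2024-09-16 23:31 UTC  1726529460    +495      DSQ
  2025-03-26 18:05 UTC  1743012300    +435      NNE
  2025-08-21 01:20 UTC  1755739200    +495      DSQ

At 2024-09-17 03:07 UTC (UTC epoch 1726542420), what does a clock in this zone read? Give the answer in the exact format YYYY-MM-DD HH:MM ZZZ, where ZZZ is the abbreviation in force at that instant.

2024-09-17 11:22 DSQ

Query: 2024-09-17 03:07 UTC
Rule 3/5 (DSQ, +08:15): 2024-09-16 23:31 UTC ≤ query < 2025-03-26 18:05 UTC
3·60 + 7 + 495 = 682 min
682 = 0·1440 + 682; 682 = 11·60 + 22 → 11:22, same day
→ 2024-09-17 11:22 DSQ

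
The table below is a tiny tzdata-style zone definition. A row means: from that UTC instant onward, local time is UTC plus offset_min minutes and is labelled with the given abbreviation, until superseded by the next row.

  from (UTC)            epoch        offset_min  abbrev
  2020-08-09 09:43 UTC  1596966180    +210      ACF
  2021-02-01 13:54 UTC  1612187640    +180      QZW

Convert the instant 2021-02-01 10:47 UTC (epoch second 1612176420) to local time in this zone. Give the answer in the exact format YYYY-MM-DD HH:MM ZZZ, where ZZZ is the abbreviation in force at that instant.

Query: 2021-02-01 10:47 UTC
Rule 1/2 (ACF, +03:30): 2020-08-09 09:43 UTC ≤ query < 2021-02-01 13:54 UTC
10·60 + 47 + 210 = 857 min
857 = 0·1440 + 857; 857 = 14·60 + 17 → 14:17, same day
→ 2021-02-01 14:17 ACF

2021-02-01 14:17 ACF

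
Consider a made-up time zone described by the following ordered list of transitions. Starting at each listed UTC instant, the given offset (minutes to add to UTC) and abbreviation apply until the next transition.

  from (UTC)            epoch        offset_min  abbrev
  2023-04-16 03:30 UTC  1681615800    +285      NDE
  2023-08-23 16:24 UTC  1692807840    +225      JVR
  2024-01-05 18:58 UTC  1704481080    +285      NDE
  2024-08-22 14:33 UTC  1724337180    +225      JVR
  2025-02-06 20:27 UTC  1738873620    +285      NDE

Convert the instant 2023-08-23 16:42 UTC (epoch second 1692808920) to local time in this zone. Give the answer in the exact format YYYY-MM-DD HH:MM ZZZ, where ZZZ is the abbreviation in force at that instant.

Query: 2023-08-23 16:42 UTC
Rule 2/5 (JVR, +03:45): 2023-08-23 16:24 UTC ≤ query < 2024-01-05 18:58 UTC
16·60 + 42 + 225 = 1227 min
1227 = 0·1440 + 1227; 1227 = 20·60 + 27 → 20:27, same day
→ 2023-08-23 20:27 JVR

2023-08-23 20:27 JVR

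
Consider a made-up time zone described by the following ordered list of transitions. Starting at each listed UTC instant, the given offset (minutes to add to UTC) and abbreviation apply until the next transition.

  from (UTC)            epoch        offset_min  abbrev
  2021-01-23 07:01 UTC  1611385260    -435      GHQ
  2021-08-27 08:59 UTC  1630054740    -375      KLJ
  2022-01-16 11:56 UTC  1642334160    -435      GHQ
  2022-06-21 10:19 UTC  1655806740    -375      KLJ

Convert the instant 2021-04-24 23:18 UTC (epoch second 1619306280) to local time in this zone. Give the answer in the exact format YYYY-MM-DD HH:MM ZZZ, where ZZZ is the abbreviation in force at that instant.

Query: 2021-04-24 23:18 UTC
Rule 1/4 (GHQ, -07:15): 2021-01-23 07:01 UTC ≤ query < 2021-08-27 08:59 UTC
23·60 + 18 - 435 = 963 min
963 = 0·1440 + 963; 963 = 16·60 + 3 → 16:03, same day
→ 2021-04-24 16:03 GHQ

2021-04-24 16:03 GHQ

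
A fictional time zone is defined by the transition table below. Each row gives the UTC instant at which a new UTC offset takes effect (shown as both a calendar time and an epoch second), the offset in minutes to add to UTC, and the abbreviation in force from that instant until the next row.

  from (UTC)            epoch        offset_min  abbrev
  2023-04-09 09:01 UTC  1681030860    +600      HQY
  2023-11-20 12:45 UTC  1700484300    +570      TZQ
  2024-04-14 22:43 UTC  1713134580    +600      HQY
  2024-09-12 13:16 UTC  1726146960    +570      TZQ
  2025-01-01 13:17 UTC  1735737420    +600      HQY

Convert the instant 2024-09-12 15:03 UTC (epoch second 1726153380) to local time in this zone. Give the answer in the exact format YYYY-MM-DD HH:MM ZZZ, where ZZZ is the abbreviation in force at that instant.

Query: 2024-09-12 15:03 UTC
Rule 4/5 (TZQ, +09:30): 2024-09-12 13:16 UTC ≤ query < 2025-01-01 13:17 UTC
15·60 + 3 + 570 = 1473 min
1473 = 1·1440 + 33; 33 = 0·60 + 33 → 00:33, 2024-09-12 + 1 day = 2024-09-13
→ 2024-09-13 00:33 TZQ

2024-09-13 00:33 TZQ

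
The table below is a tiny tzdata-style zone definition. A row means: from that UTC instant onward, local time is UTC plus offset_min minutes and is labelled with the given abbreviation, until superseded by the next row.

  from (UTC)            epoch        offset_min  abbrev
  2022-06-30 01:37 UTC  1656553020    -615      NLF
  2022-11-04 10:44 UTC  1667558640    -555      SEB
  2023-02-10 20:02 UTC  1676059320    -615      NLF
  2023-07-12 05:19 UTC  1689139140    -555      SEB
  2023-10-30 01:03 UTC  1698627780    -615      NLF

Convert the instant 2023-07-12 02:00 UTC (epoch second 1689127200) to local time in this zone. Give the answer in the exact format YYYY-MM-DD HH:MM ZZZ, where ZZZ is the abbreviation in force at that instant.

Query: 2023-07-12 02:00 UTC
Rule 3/5 (NLF, -10:15): 2023-02-10 20:02 UTC ≤ query < 2023-07-12 05:19 UTC
2·60 + 0 - 615 = -495 min
-495 = -1·1440 + 945; 945 = 15·60 + 45 → 15:45, 2023-07-12 - 1 day = 2023-07-11
→ 2023-07-11 15:45 NLF

2023-07-11 15:45 NLF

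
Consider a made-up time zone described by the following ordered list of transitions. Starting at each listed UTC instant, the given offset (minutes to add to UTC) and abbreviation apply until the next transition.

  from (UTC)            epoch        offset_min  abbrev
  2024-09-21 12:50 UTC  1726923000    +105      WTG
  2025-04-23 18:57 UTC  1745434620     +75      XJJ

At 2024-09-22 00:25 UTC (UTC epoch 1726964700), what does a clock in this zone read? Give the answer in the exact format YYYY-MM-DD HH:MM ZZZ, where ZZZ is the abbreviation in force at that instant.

2024-09-22 02:10 WTG

Query: 2024-09-22 00:25 UTC
Rule 1/2 (WTG, +01:45): 2024-09-21 12:50 UTC ≤ query < 2025-04-23 18:57 UTC
0·60 + 25 + 105 = 130 min
130 = 0·1440 + 130; 130 = 2·60 + 10 → 02:10, same day
→ 2024-09-22 02:10 WTG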